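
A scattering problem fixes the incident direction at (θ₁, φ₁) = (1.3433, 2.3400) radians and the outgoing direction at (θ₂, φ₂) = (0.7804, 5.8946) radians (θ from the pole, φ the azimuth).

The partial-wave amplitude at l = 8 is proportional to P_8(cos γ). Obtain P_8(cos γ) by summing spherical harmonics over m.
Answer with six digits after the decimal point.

-0.156782

Summing Y*_{l m}(θ₁,φ₁)·Y_{l m}(θ₂,φ₂) over m ∈ [−8, 8]; prefactor 4π/(2·8+1) = 0.739198:
  m=-8: Y*=(0.414783, -0.054040)  Y=(-0.030929, 0.001018)  product (-0.012774, 0.002094)
  m=-7: Y*=(-0.303116, -0.241151)  Y=(-0.114083, 0.051151)  product (0.046915, 0.012007)
  m=-6: Y*=(-0.007399, -0.075912)  Y=(-0.206957, 0.217434)  product (0.018037, 0.014102)
  m=-5: Y*=(-0.233172, 0.274358)  Y=(-0.165709, 0.424552)  product (-0.077840, -0.144457)
  m=-4: Y*=(0.046947, -0.003045)  Y=(0.006065, 0.368527)  product (0.001407, 0.017283)
  m=-3: Y*=(0.239919, 0.217671)  Y=(-0.015678, -0.036567)  product (0.004198, -0.012186)
  m=-2: Y*=(-0.003246, -0.100191)  Y=(-0.271689, -0.267255)  product (-0.025895, 0.028088)
  m=-1: Y*=(0.211076, -0.218026)  Y=(-0.134560, -0.055089)  product (-0.040413, 0.017709)
  m=+0: Y*=(-0.115400, -0.000000)  Y=(0.341158, 0.000000)  product (-0.039370, -0.000000)
  m=+1: Y*=(-0.211076, -0.218026)  Y=(0.134560, -0.055089)  product (-0.040413, -0.017709)
  m=+2: Y*=(-0.003246, 0.100191)  Y=(-0.271689, 0.267255)  product (-0.025895, -0.028088)
  m=+3: Y*=(-0.239919, 0.217671)  Y=(0.015678, -0.036567)  product (0.004198, 0.012186)
  m=+4: Y*=(0.046947, 0.003045)  Y=(0.006065, -0.368527)  product (0.001407, -0.017283)
  m=+5: Y*=(0.233172, 0.274358)  Y=(0.165709, 0.424552)  product (-0.077840, 0.144457)
  m=+6: Y*=(-0.007399, 0.075912)  Y=(-0.206957, -0.217434)  product (0.018037, -0.014102)
  m=+7: Y*=(0.303116, -0.241151)  Y=(0.114083, 0.051151)  product (0.046915, -0.012007)
  m=+8: Y*=(0.414783, 0.054040)  Y=(-0.030929, -0.001018)  product (-0.012774, -0.002094)
Accumulated sum (-0.212098, 0.000000); after 4π/(2l+1) scaling, (-0.156782, 0.000000) ⇒ P_8 = -0.156782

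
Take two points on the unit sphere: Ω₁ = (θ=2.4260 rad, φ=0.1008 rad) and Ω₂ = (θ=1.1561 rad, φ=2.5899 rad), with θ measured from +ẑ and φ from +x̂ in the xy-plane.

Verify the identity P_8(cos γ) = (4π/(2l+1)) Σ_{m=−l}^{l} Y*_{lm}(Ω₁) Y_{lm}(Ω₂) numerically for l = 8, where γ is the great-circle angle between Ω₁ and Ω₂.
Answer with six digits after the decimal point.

Term-by-term m-sum for l=8 (normalisation 4π/17 = 0.739198):
  m=-8: Y*=0.01224 + 0.01277j  Y=-0.07472 - 0.24252j  product 0.00218 - 0.00392j
  m=-7: Y*=-0.06196 - 0.05279j  Y=0.33588 + 0.29474j  product -0.00525 - 0.03599j
  m=-6: Y*=0.18626 + 0.12875j  Y=-0.31300 - 0.05327j  product -0.05144 - 0.05022j
  m=-5: Y*=-0.36209 - 0.19969j  Y=-0.11025 + 0.04443j  product 0.04879 + 0.00593j
  m=-4: Y*=0.41957 + 0.17898j  Y=0.21258 - 0.28794j  product 0.14073 - 0.08276j
  m=-3: Y*=-0.14986 - 0.04675j  Y=-0.00438 + 0.05189j  product 0.00308 - 0.00757j
  m=-2: Y*=-0.29544 - 0.06038j  Y=0.14613 + 0.28954j  product -0.02569 - 0.09436j
  m=-1: Y*=0.31666 + 0.03203j  Y=-0.10119 - 0.06228j  product -0.03005 - 0.02296j
  m=+0: Y*=0.21103 + 0.00000j  Y=-0.30746 + 0.00000j  product -0.06488 + 0.00000j
  m=+1: Y*=-0.31666 + 0.03203j  Y=0.10119 - 0.06228j  product -0.03005 + 0.02296j
  m=+2: Y*=-0.29544 + 0.06038j  Y=0.14613 - 0.28954j  product -0.02569 + 0.09436j
  m=+3: Y*=0.14986 - 0.04675j  Y=0.00438 + 0.05189j  product 0.00308 + 0.00757j
  m=+4: Y*=0.41957 - 0.17898j  Y=0.21258 + 0.28794j  product 0.14073 + 0.08276j
  m=+5: Y*=0.36209 - 0.19969j  Y=0.11025 + 0.04443j  product 0.04879 - 0.00593j
  m=+6: Y*=0.18626 - 0.12875j  Y=-0.31300 + 0.05327j  product -0.05144 + 0.05022j
  m=+7: Y*=0.06196 - 0.05279j  Y=-0.33588 + 0.29474j  product -0.00525 + 0.03599j
  m=+8: Y*=0.01224 - 0.01277j  Y=-0.07472 + 0.24252j  product 0.00218 + 0.00392j
Accumulated sum 0.09981 - 0.00000j; after 4π/(2l+1) scaling, 0.07378 - 0.00000j ⇒ P_8 = 0.073780

0.073780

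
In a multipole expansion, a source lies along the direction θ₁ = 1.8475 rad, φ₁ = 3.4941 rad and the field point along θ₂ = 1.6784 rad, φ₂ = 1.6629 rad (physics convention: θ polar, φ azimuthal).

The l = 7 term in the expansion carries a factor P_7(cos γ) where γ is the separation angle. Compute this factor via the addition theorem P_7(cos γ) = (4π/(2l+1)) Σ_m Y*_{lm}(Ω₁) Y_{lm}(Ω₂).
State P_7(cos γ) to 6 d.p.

0.293760

Summing Y*_{l m}(θ₁,φ₁)·Y_{l m}(θ₂,φ₂) over m ∈ [−7, 7]; prefactor 4π/(2·7+1) = 0.837758:
  m=-7: (0.297802, -0.237900) × (0.288556, 0.383761) = (0.177230, 0.045637)  (running Σ = (0.177230, 0.045637))
  m=-6: (0.209707, -0.346498) × (0.165177, -0.101868) = (-0.000658, -0.078596)  (running Σ = (0.176571, -0.032958))
  m=-5: (-0.001717, 0.008842) × (0.134655, 0.271429) = (-0.002631, 0.000725)  (running Σ = (0.173940, -0.032234))
  m=-4: (0.055780, 0.343967) × (0.204745, -0.079040) = (0.038608, 0.066017)  (running Σ = (0.212548, 0.033783))
  m=-3: (0.054604, 0.096872) × (0.066968, 0.236165) = (-0.019221, 0.019383)  (running Σ = (0.193327, 0.053166))
  m=-2: (-0.228548, -0.194471) × (0.224519, -0.041832) = (-0.059448, -0.034102)  (running Σ = (0.133878, 0.019064))
  m=-1: (-0.143961, -0.052959) × (0.020490, 0.221837) = (0.008799, -0.033021)  (running Σ = (0.142677, -0.013957))
  m=0: (0.283039, -0.000000) × (0.230699, 0.000000) = (0.065297, 0.000000)  (running Σ = (0.207974, -0.013957))
  m=1: (0.143961, -0.052959) × (-0.020490, 0.221837) = (0.008799, 0.033021)  (running Σ = (0.216772, 0.019064))
  m=2: (-0.228548, 0.194471) × (0.224519, 0.041832) = (-0.059448, 0.034102)  (running Σ = (0.157324, 0.053166))
  m=3: (-0.054604, 0.096872) × (-0.066968, 0.236165) = (-0.019221, -0.019383)  (running Σ = (0.138102, 0.033783))
  m=4: (0.055780, -0.343967) × (0.204745, 0.079040) = (0.038608, -0.066017)  (running Σ = (0.176710, -0.032234))
  m=5: (0.001717, 0.008842) × (-0.134655, 0.271429) = (-0.002631, -0.000725)  (running Σ = (0.174079, -0.032958))
  m=6: (0.209707, 0.346498) × (0.165177, 0.101868) = (-0.000658, 0.078596)  (running Σ = (0.173421, 0.045637))
  m=7: (-0.297802, -0.237900) × (-0.288556, 0.383761) = (0.177230, -0.045637)  (running Σ = (0.350650, -0.000000))
Σ over m = (0.350650, -0.000000); ×(4π/15) → (0.293760, -0.000000). Real part: 0.293760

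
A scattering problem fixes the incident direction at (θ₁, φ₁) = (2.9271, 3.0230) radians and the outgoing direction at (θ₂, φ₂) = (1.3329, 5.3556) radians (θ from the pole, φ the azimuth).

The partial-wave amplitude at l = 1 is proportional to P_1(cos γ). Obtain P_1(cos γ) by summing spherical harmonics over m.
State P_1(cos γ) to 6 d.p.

Addition theorem: P_1(cos γ) = (4π/3) Σ_m Y*_{lm}(Ω₁) Y_{lm}(Ω₂), m = −1…1:
  m=-1: Y*=(-0.073023, 0.008701)  Y=(0.201380, 0.268669)  product (-0.017043, -0.017867)
  m=+0: Y*=(-0.477406, -0.000000)  Y=(0.115143, 0.000000)  product (-0.054970, -0.000000)
  m=+1: Y*=(0.073023, 0.008701)  Y=(-0.201380, 0.268669)  product (-0.017043, 0.017867)
Σ over m = (-0.089056, 0.000000); ×(4π/3) → (-0.373037, 0.000000). Real part: -0.373037

-0.373037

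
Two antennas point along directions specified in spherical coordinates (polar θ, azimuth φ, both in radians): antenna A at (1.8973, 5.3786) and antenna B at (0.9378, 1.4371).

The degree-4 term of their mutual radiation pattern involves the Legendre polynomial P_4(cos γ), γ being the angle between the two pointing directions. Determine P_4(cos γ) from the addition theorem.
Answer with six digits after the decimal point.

-0.391159

Addition theorem: P_4(cos γ) = (4π/9) Σ_m Y*_{lm}(Ω₁) Y_{lm}(Ω₂), m = −4…4:
  [-4]  conj(Y_{4,-4})(Ω₁) = -0.31645 + 0.16344j ; Y_{4,-4}(Ω₂) = 0.16089 + 0.09531j ; Δ = -0.06649 - 0.00386j
  [-3]  conj(Y_{4,-3})(Ω₁) = 0.31038 + 0.14154j ; Y_{4,-3}(Ω₂) = -0.15151 + 0.35728j ; Δ = -0.09759 + 0.08945j
  [-2]  conj(Y_{4,-2})(Ω₁) = 0.01984 + 0.08163j ; Y_{4,-2}(Ω₂) = -0.30403 - 0.08329j ; Δ = 0.00077 - 0.02647j
  [-1]  conj(Y_{4,-1})(Ω₁) = 0.20250 - 0.25760j ; Y_{4,-1}(Ω₂) = -0.01655 + 0.12308j ; Δ = 0.02835 + 0.02919j
  [+0]  conj(Y_{4,0})(Ω₁) = 0.03007 + 0.00000j ; Y_{4,0}(Ω₂) = -0.33981 + 0.00000j ; Δ = -0.01022 + 0.00000j
  [+1]  conj(Y_{4,1})(Ω₁) = -0.20250 - 0.25760j ; Y_{4,1}(Ω₂) = 0.01655 + 0.12308j ; Δ = 0.02835 - 0.02919j
  [+2]  conj(Y_{4,2})(Ω₁) = 0.01984 - 0.08163j ; Y_{4,2}(Ω₂) = -0.30403 + 0.08329j ; Δ = 0.00077 + 0.02647j
  [+3]  conj(Y_{4,3})(Ω₁) = -0.31038 + 0.14154j ; Y_{4,3}(Ω₂) = 0.15151 + 0.35728j ; Δ = -0.09759 - 0.08945j
  [+4]  conj(Y_{4,4})(Ω₁) = -0.31645 - 0.16344j ; Y_{4,4}(Ω₂) = 0.16089 - 0.09531j ; Δ = -0.06649 + 0.00386j
Total Σ_m = -0.28015 - 0.00000j. Multiply by 1.396263: -0.39116 - 0.00000j. P_4(cos γ) = -0.391159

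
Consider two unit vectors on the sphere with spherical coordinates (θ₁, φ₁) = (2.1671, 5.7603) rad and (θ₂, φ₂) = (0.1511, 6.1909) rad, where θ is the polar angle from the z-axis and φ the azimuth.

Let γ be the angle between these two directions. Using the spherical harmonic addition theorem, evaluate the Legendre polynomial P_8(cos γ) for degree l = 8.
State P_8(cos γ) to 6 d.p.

Addition theorem: P_8(cos γ) = (4π/17) Σ_m Y*_{lm}(Ω₁) Y_{lm}(Ω₂), m = −8…8:
  m=-8: Y*=-0.057174+0.097736i  Y=+0.000000+0.000000i  product -0.000000+0.000000i
  m=-7: Y*=+0.266989-0.152373i  Y=+0.000003+0.000002i  product +0.000001+0.000000i
  m=-6: Y*=-0.450612-0.001929i  Y=+0.000051+0.000031i  product -0.000023-0.000014i
  m=-5: Y*=+0.264893+0.154198i  Y=+0.000649+0.000323i  product +0.000122+0.000185i
  m=-4: Y*=+0.057956+0.101047i  Y=+0.006103+0.002361i  product +0.000115+0.000753i
  m=-3: Y*=+0.000786-0.366996i  Y=+0.042046+0.011948i  product +0.004418-0.015421i
  m=-2: Y*=-0.036539+0.063079i  Y=+0.202287+0.037766i  product -0.009774+0.011380i
  m=-1: Y*=-0.288247+0.166145i  Y=+0.601135+0.055634i  product -0.182519+0.083839i
  m=+0: Y*=+0.125103-0.000000i  Y=+0.731641+0.000000i  product +0.091530+0.000000i
  m=+1: Y*=+0.288247+0.166145i  Y=-0.601135+0.055634i  product -0.182519-0.083839i
  m=+2: Y*=-0.036539-0.063079i  Y=+0.202287-0.037766i  product -0.009774-0.011380i
  m=+3: Y*=-0.000786-0.366996i  Y=-0.042046+0.011948i  product +0.004418+0.015421i
  m=+4: Y*=+0.057956-0.101047i  Y=+0.006103-0.002361i  product +0.000115-0.000753i
  m=+5: Y*=-0.264893+0.154198i  Y=-0.000649+0.000323i  product +0.000122-0.000185i
  m=+6: Y*=-0.450612+0.001929i  Y=+0.000051-0.000031i  product -0.000023+0.000014i
  m=+7: Y*=-0.266989-0.152373i  Y=-0.000003+0.000002i  product +0.000001-0.000000i
  m=+8: Y*=-0.057174-0.097736i  Y=+0.000000-0.000000i  product -0.000000-0.000000i
Σ over m = -0.283788+0.000000i; ×(4π/17) → -0.209776+0.000000i. Real part: -0.209776

-0.209776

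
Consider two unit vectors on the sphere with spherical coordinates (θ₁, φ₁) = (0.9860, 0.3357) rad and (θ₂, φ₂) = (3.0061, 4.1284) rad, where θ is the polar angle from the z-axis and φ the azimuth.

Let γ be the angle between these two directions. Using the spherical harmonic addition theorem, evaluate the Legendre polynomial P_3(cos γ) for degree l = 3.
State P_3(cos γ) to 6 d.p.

0.309993

Term-by-term m-sum for l=3 (normalisation 4π/7 = 1.795196):
  m=-3: Y*=+0.129238+0.204455i  Y=+0.001011+0.000185i  product +0.000093+0.000231i
  m=-2: Y*=+0.307108+0.244008i  Y=+0.007243+0.016998i  product -0.001923+0.006987i
  m=-1: Y*=+0.133243+0.046489i  Y=-0.094081+0.142357i  product -0.019154+0.014594i
  m=+0: Y*=-0.304128-0.000000i  Y=-0.705779+0.000000i  product +0.214647+0.000000i
  m=+1: Y*=-0.133243+0.046489i  Y=+0.094081+0.142357i  product -0.019154-0.014594i
  m=+2: Y*=+0.307108-0.244008i  Y=+0.007243-0.016998i  product -0.001923-0.006987i
  m=+3: Y*=-0.129238+0.204455i  Y=-0.001011+0.000185i  product +0.000093-0.000231i
Accumulated sum +0.172679+0.000000i; after 4π/(2l+1) scaling, +0.309993+0.000000i ⇒ P_3 = 0.309993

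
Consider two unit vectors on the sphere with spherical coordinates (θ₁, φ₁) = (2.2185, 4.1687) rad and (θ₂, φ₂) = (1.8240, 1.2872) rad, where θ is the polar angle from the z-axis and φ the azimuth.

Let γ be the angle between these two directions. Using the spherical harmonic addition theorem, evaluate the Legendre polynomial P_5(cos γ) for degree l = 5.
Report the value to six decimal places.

Term-by-term m-sum for l=5 (normalisation 4π/11 = 1.142397):
  [-5]  conj(Y_{5,-5})(Ω₁) = -0.06147 + 0.13650j ; Y_{5,-5}(Ω₂) = 0.39011 - 0.06008j ; Δ = -0.01578 + 0.05694j
  [-4]  conj(Y_{5,-4})(Ω₁) = 0.20340 + 0.29480j ; Y_{5,-4}(Ω₂) = -0.13652 - 0.29270j ; Δ = 0.05852 - 0.09978j
  [-3]  conj(Y_{5,-3})(Ω₁) = 0.39866 - 0.02406j ; Y_{5,-3}(Ω₂) = 0.10271 - 0.09008j ; Δ = 0.03878 - 0.03838j
  [-2]  conj(Y_{5,-2})(Ω₁) = 0.02784 - 0.05304j ; Y_{5,-2}(Ω₂) = -0.27242 - 0.17354j ; Δ = -0.01679 + 0.00962j
  [-1]  conj(Y_{5,-1})(Ω₁) = 0.17355 + 0.28712j ; Y_{5,-1}(Ω₂) = 0.01771 - 0.06077j ; Δ = 0.02052 - 0.00546j
  [+0]  conj(Y_{5,0})(Ω₁) = 0.15056 + 0.00000j ; Y_{5,0}(Ω₂) = -0.31803 + 0.00000j ; Δ = -0.04788 + 0.00000j
  [+1]  conj(Y_{5,1})(Ω₁) = -0.17355 + 0.28712j ; Y_{5,1}(Ω₂) = -0.01771 - 0.06077j ; Δ = 0.02052 + 0.00546j
  [+2]  conj(Y_{5,2})(Ω₁) = 0.02784 + 0.05304j ; Y_{5,2}(Ω₂) = -0.27242 + 0.17354j ; Δ = -0.01679 - 0.00962j
  [+3]  conj(Y_{5,3})(Ω₁) = -0.39866 - 0.02406j ; Y_{5,3}(Ω₂) = -0.10271 - 0.09008j ; Δ = 0.03878 + 0.03838j
  [+4]  conj(Y_{5,4})(Ω₁) = 0.20340 - 0.29480j ; Y_{5,4}(Ω₂) = -0.13652 + 0.29270j ; Δ = 0.05852 + 0.09978j
  [+5]  conj(Y_{5,5})(Ω₁) = 0.06147 + 0.13650j ; Y_{5,5}(Ω₂) = -0.39011 - 0.06008j ; Δ = -0.01578 - 0.05694j
Σ over m = 0.12262 + 0.00000j; ×(4π/11) → 0.14008 + 0.00000j. Real part: 0.140082

0.140082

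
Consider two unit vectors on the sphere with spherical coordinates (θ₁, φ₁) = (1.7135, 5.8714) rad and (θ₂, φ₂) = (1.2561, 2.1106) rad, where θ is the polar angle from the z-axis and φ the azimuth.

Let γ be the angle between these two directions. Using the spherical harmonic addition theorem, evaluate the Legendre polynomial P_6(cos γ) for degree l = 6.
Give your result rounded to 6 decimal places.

-0.404589

Addition theorem: P_6(cos γ) = (4π/13) Σ_m Y*_{lm}(Ω₁) Y_{lm}(Ω₂), m = −6…6:
  [-6]  conj(Y_{6,-6})(Ω₁) = (-0.355888, -0.282465) ; Y_{6,-6}(Ω₂) = (0.355426, -0.034667) ; Δ = (-0.136284, -0.088058)
  [-5]  conj(Y_{6,-5})(Ω₁) = (0.106057, 0.199734) ; Y_{6,-5}(Ω₂) = (-0.172457, 0.363887) ; Δ = (-0.090971, 0.004147)
  [-4]  conj(Y_{6,-4})(Ω₁) = (0.020310, 0.265517) ; Y_{6,-4}(Ω₂) = (-0.008724, -0.013074) ; Δ = (0.003294, -0.002582)
  [-3]  conj(Y_{6,-3})(Ω₁) = (0.082146, -0.235635) ; Y_{6,-3}(Ω₂) = (-0.336968, 0.016394) ; Δ = (-0.023817, 0.080748)
  [-2]  conj(Y_{6,-2})(Ω₁) = (0.140839, -0.152024) ; Y_{6,-2}(Ω₂) = (0.058565, -0.109485) ; Δ = (-0.008396, -0.024323)
  [-1]  conj(Y_{6,-1})(Ω₁) = (-0.234206, 0.102291) ; Y_{6,-1}(Ω₂) = (-0.151359, -0.252618) ; Δ = (0.061290, 0.043682)
  [+0]  conj(Y_{6,0})(Ω₁) = (-0.190910, -0.000000) ; Y_{6,0}(Ω₂) = (0.150756, 0.000000) ; Δ = (-0.028781, -0.000000)
  [+1]  conj(Y_{6,1})(Ω₁) = (0.234206, 0.102291) ; Y_{6,1}(Ω₂) = (0.151359, -0.252618) ; Δ = (0.061290, -0.043682)
  [+2]  conj(Y_{6,2})(Ω₁) = (0.140839, 0.152024) ; Y_{6,2}(Ω₂) = (0.058565, 0.109485) ; Δ = (-0.008396, 0.024323)
  [+3]  conj(Y_{6,3})(Ω₁) = (-0.082146, -0.235635) ; Y_{6,3}(Ω₂) = (0.336968, 0.016394) ; Δ = (-0.023817, -0.080748)
  [+4]  conj(Y_{6,4})(Ω₁) = (0.020310, -0.265517) ; Y_{6,4}(Ω₂) = (-0.008724, 0.013074) ; Δ = (0.003294, 0.002582)
  [+5]  conj(Y_{6,5})(Ω₁) = (-0.106057, 0.199734) ; Y_{6,5}(Ω₂) = (0.172457, 0.363887) ; Δ = (-0.090971, -0.004147)
  [+6]  conj(Y_{6,6})(Ω₁) = (-0.355888, 0.282465) ; Y_{6,6}(Ω₂) = (0.355426, 0.034667) ; Δ = (-0.136284, 0.088058)
Accumulated sum (-0.418551, 0.000000); after 4π/(2l+1) scaling, (-0.404589, 0.000000) ⇒ P_6 = -0.404589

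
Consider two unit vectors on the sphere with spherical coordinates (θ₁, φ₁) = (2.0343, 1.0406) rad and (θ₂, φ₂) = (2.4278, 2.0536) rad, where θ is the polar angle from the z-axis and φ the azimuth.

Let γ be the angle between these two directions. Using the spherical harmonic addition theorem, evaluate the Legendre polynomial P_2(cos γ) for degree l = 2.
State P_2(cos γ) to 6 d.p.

0.129716

Expand P_2 via completeness: Σ_{m} conj(Y_{2,m}) at Ω₁ times Y_{2,m} at Ω₂ —
  m=-2: -0.150987+0.269673i × -0.094197+0.136166i = -0.022498-0.045962i  (running Σ = -0.022498-0.045962i)
  m=-1: -0.156238-0.266536i × +0.177497+0.338619i = +0.062522-0.100215i  (running Σ = +0.040025-0.146176i)
  m=0: -0.126266-0.000000i × +0.225216+0.000000i = -0.028437-0.000000i  (running Σ = +0.011588-0.146176i)
  m=1: +0.156238-0.266536i × -0.177497+0.338619i = +0.062522+0.100215i  (running Σ = +0.074110-0.045962i)
  m=2: -0.150987-0.269673i × -0.094197-0.136166i = -0.022498+0.045962i  (running Σ = +0.051612+0.000000i)
Accumulated sum +0.051612+0.000000i; after 4π/(2l+1) scaling, +0.129716+0.000000i ⇒ P_2 = 0.129716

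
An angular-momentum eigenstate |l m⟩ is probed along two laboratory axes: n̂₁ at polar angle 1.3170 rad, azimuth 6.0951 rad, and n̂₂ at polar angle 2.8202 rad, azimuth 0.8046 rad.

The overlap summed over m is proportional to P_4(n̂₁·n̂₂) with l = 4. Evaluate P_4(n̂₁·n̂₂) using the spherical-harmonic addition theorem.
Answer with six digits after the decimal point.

0.356134

Addition theorem: P_4(cos γ) = (4π/9) Σ_m Y*_{lm}(Ω₁) Y_{lm}(Ω₂), m = −4…4:
  m=-4: +0.283637-0.265478i × -0.004393+0.000338i = -0.001156+0.001262i  (running Σ = -0.001156+0.001262i)
  m=-3: +0.240843-0.152428i × +0.027950+0.024902i = +0.010527+0.001737i  (running Σ = +0.009371+0.002999i)
  m=-2: -0.162874+0.064332i × -0.006795-0.176836i = +0.012483+0.028365i  (running Σ = +0.021854+0.031364i)
  m=-1: -0.289007+0.055008i × -0.324596+0.337307i = +0.075256-0.115339i  (running Σ = +0.097110-0.083975i)
  m=0: +0.132005-0.000000i × +0.460917+0.000000i = +0.060843+0.000000i  (running Σ = +0.157953-0.083975i)
  m=1: +0.289007+0.055008i × +0.324596+0.337307i = +0.075256+0.115339i  (running Σ = +0.233209+0.031364i)
  m=2: -0.162874-0.064332i × -0.006795+0.176836i = +0.012483-0.028365i  (running Σ = +0.245692+0.002999i)
  m=3: -0.240843-0.152428i × -0.027950+0.024902i = +0.010527-0.001737i  (running Σ = +0.256219+0.001262i)
  m=4: +0.283637+0.265478i × -0.004393-0.000338i = -0.001156-0.001262i  (running Σ = +0.255062-0.000000i)
Total Σ_m = +0.255062-0.000000i. Multiply by 1.396263: +0.356134-0.000000i. P_4(cos γ) = 0.356134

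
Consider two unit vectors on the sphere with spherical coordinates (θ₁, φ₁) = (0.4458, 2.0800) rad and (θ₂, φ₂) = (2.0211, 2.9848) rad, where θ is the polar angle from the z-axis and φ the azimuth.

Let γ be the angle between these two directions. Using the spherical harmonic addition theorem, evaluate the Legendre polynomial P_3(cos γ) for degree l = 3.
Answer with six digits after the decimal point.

Summing Y*_{l m}(θ₁,φ₁)·Y_{l m}(θ₂,φ₂) over m ∈ [−3, 3]; prefactor 4π/(2·3+1) = 1.795196:
  term(m=-3) = (-0.009268, -0.004219)   from Y*(Ω₁)=(0.033415, -0.001444), Y(Ω₂)=(-0.271409, -0.137995)
  term(m=-2) = (0.014621, 0.060056)   from Y*(Ω₁)=(-0.089955, -0.145937), Y(Ω₂)=(-0.342964, -0.111218)
  term(m=-1) = (-0.004064, 0.005172)   from Y*(Ω₁)=(-0.208574, 0.373578), Y(Ω₂)=(0.015185, 0.002401)
  term(m=+0) = (0.120171, 0.000000)   from Y*(Ω₁)=(0.360415, -0.000000), Y(Ω₂)=(0.333423, 0.000000)
  term(m=+1) = (-0.004064, -0.005172)   from Y*(Ω₁)=(0.208574, 0.373578), Y(Ω₂)=(-0.015185, 0.002401)
  term(m=+2) = (0.014621, -0.060056)   from Y*(Ω₁)=(-0.089955, 0.145937), Y(Ω₂)=(-0.342964, 0.111218)
  term(m=+3) = (-0.009268, 0.004219)   from Y*(Ω₁)=(-0.033415, -0.001444), Y(Ω₂)=(0.271409, -0.137995)
Total Σ_m = (0.122747, -0.000000). Multiply by 1.795196: (0.220356, -0.000000). P_3(cos γ) = 0.220356

0.220356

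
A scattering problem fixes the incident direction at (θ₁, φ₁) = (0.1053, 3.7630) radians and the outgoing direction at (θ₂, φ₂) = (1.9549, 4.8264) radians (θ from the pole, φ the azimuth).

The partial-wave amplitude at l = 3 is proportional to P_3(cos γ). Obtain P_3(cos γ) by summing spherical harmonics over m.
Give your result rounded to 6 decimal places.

Term-by-term m-sum for l=3 (normalisation 4π/7 = 1.795196):
  term(m=-3) = -0.000161+0.000008i   from Y*(Ω₁)=+0.000140-0.000464i, Y(Ω₂)=-0.111523-0.313244i
  term(m=-2) = +0.001951+0.003139i   from Y*(Ω₁)=+0.003617+0.010629i, Y(Ω₂)=+0.320669-0.074414i
  term(m=-1) = -0.005812+0.010453i   from Y*(Ω₁)=-0.108947-0.078010i, Y(Ω₂)=-0.010154-0.088679i
  term(m=+0) = +0.231915+0.000000i   from Y*(Ω₁)=+0.721720-0.000000i, Y(Ω₂)=+0.321337+0.000000i
  term(m=+1) = -0.005812-0.010453i   from Y*(Ω₁)=+0.108947-0.078010i, Y(Ω₂)=+0.010154-0.088679i
  term(m=+2) = +0.001951-0.003139i   from Y*(Ω₁)=+0.003617-0.010629i, Y(Ω₂)=+0.320669+0.074414i
  term(m=+3) = -0.000161-0.000008i   from Y*(Ω₁)=-0.000140-0.000464i, Y(Ω₂)=+0.111523-0.313244i
Σ over m = +0.223872-0.000000i; ×(4π/7) → +0.401894-0.000000i. Real part: 0.401894

0.401894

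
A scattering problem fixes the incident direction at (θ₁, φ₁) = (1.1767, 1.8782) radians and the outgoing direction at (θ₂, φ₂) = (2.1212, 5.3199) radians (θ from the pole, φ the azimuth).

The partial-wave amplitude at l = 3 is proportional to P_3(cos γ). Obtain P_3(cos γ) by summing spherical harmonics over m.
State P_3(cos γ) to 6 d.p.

Addition theorem: P_3(cos γ) = (4π/7) Σ_m Y*_{lm}(Ω₁) Y_{lm}(Ω₂), m = −3…3:
  [-3]  conj(Y_{3,-3})(Ω₁) = +0.261749-0.198399i ; Y_{3,-3}(Ω₂) = -0.250183+0.064345i ; Δ = -0.052719+0.066478i
  [-2]  conj(Y_{3,-2})(Ω₁) = -0.273297-0.192974i ; Y_{3,-2}(Ω₂) = +0.135252-0.363987i ; Δ = -0.107204+0.073376i
  [-1]  conj(Y_{3,-1})(Ω₁) = +0.023731-0.074751i ; Y_{3,-1}(Ω₂) = +0.057832+0.083185i ; Δ = +0.007591-0.002349i
  [+0]  conj(Y_{3,0})(Ω₁) = -0.324239-0.000000i ; Y_{3,0}(Ω₂) = +0.318576+0.000000i ; Δ = -0.103295-0.000000i
  [+1]  conj(Y_{3,1})(Ω₁) = -0.023731-0.074751i ; Y_{3,1}(Ω₂) = -0.057832+0.083185i ; Δ = +0.007591+0.002349i
  [+2]  conj(Y_{3,2})(Ω₁) = -0.273297+0.192974i ; Y_{3,2}(Ω₂) = +0.135252+0.363987i ; Δ = -0.107204-0.073376i
  [+3]  conj(Y_{3,3})(Ω₁) = -0.261749-0.198399i ; Y_{3,3}(Ω₂) = +0.250183+0.064345i ; Δ = -0.052719-0.066478i
Total Σ_m = -0.407960+0.000000i. Multiply by 1.795196: -0.732368+0.000000i. P_3(cos γ) = -0.732368

-0.732368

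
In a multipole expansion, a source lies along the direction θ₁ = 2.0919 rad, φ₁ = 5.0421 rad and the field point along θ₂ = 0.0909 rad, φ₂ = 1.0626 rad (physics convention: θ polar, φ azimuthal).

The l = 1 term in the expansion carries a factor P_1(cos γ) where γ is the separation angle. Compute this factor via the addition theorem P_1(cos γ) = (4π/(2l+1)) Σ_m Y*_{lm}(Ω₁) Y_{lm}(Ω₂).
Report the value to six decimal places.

Term-by-term m-sum for l=1 (normalisation 4π/3 = 4.188790):
  m=-1: Y*=0.09701 - 0.28350j  Y=0.01526 - 0.02740j  product -0.00629 - 0.00698j
  m=+0: Y*=-0.24324 + 0.00000j  Y=0.48659 + 0.00000j  product -0.11836 + 0.00000j
  m=+1: Y*=-0.09701 - 0.28350j  Y=-0.01526 - 0.02740j  product -0.00629 + 0.00698j
Σ over m = -0.13093 + 0.00000j; ×(4π/3) → -0.54845 + 0.00000j. Real part: -0.548452

-0.548452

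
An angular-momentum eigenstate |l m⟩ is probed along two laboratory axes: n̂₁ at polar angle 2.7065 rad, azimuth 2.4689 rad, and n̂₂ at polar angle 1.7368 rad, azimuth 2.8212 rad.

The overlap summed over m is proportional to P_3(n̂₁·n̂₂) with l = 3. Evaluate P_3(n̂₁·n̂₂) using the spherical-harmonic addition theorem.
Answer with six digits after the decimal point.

Expand P_3 via completeness: Σ_{m} conj(Y_{3,m}) at Ω₁ times Y_{3,m} at Ω₂ —
  term(m=-3) = 0.00615 - 0.01089j   from Y*(Ω₁)=0.01351 + 0.02817j, Y(Ω₂)=-0.22917 - 0.32815j
  term(m=-2) = 0.02061 - 0.01752j   from Y*(Ω₁)=-0.03680 + 0.16048j, Y(Ω₂)=-0.13168 - 0.09820j
  term(m=-1) = -0.10949 + 0.04025j   from Y*(Ω₁)=-0.33153 + 0.26411j, Y(Ω₂)=0.26122 + 0.08668j
  term(m=+0) = -0.06643 + 0.00000j   from Y*(Ω₁)=-0.37621 + 0.00000j, Y(Ω₂)=0.17657 + 0.00000j
  term(m=+1) = -0.10949 - 0.04025j   from Y*(Ω₁)=0.33153 + 0.26411j, Y(Ω₂)=-0.26122 + 0.08668j
  term(m=+2) = 0.02061 + 0.01752j   from Y*(Ω₁)=-0.03680 - 0.16048j, Y(Ω₂)=-0.13168 + 0.09820j
  term(m=+3) = 0.00615 + 0.01089j   from Y*(Ω₁)=-0.01351 + 0.02817j, Y(Ω₂)=0.22917 - 0.32815j
Total Σ_m = -0.23191 + 0.00000j. Multiply by 1.795196: -0.41633 + 0.00000j. P_3(cos γ) = -0.416329

-0.416329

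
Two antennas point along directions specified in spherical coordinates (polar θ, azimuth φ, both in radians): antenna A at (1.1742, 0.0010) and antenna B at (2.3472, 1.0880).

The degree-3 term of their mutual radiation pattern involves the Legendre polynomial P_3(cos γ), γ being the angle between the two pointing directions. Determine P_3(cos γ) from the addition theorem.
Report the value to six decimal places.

Term-by-term m-sum for l=3 (normalisation 4π/7 = 1.795196):
  m=-3: 0.32741 + 0.00098j × -0.15038 + 0.01850j = -0.04925 + 0.00591j  (running Σ = -0.04925 + 0.00591j)
  m=-2: 0.33587 + 0.00067j × 0.20738 + 0.29976j = 0.06945 + 0.10082j  (running Σ = 0.02020 + 0.10673j)
  m=-1: -0.07570 - 0.00008j × 0.15575 - 0.29714j = -0.01181 + 0.02248j  (running Σ = 0.00838 + 0.12921j)
  m=0: -0.32491 + 0.00000j × 0.14251 + 0.00000j = -0.04630 + 0.00000j  (running Σ = -0.03792 + 0.12921j)
  m=1: 0.07570 - 0.00008j × -0.15575 - 0.29714j = -0.01181 - 0.02248j  (running Σ = -0.04973 + 0.10673j)
  m=2: 0.33587 - 0.00067j × 0.20738 - 0.29976j = 0.06945 - 0.10082j  (running Σ = 0.01972 + 0.00591j)
  m=3: -0.32741 + 0.00098j × 0.15038 + 0.01850j = -0.04925 - 0.00591j  (running Σ = -0.02953 + 0.00000j)
Total Σ_m = -0.02953 + 0.00000j. Multiply by 1.795196: -0.05302 + 0.00000j. P_3(cos γ) = -0.053017

-0.053017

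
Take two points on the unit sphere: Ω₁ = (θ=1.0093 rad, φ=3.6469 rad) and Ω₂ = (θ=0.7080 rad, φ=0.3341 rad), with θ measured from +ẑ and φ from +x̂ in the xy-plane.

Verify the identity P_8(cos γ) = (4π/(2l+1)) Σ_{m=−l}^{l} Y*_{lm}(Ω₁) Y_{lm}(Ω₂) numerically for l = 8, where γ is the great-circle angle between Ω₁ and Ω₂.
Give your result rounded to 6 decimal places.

Term-by-term m-sum for l=8 (normalisation 4π/17 = 0.739198):
  m=-8: (-0.084345, -0.106478) × (-0.014709, -0.007449) = (0.000447, 0.002195)  (running Σ = (0.000447, 0.002195))
  m=-7: (0.315393, 0.131698) × (-0.053515, -0.055421) = (-0.009579, -0.024527)  (running Σ = (-0.009132, -0.022333))
  m=-6: (-0.447625, 0.049324) × (-0.091626, -0.197798) = (0.050771, 0.084020)  (running Σ = (0.041639, 0.061687))
  m=-5: (0.192478, -0.135980) × (-0.040452, -0.404378) = (-0.062773, -0.072333)  (running Σ = (-0.021135, -0.010646))
  m=-4: (0.086700, -0.179285) × (0.107400, -0.449777) = (-0.071327, -0.058251)  (running Σ = (-0.092462, -0.068897))
  m=-3: (0.019129, 0.348248) × (0.096668, -0.151316) = (0.054544, 0.030770)  (running Σ = (-0.037917, -0.038127))
  m=-2: (0.014798, 0.023594) × (-0.224486, 0.177193) = (-0.007503, -0.002674)  (running Σ = (-0.045420, -0.040802))
  m=-1: (-0.303666, -0.167992) × (-0.315601, 0.109549) = (0.114241, 0.019752)  (running Σ = (0.068821, -0.021049))
  m=0: (0.023993, -0.000000) × (0.190010, 0.000000) = (0.004559, 0.000000)  (running Σ = (0.073380, -0.021049))
  m=1: (0.303666, -0.167992) × (0.315601, 0.109549) = (0.114241, -0.019752)  (running Σ = (0.187620, -0.040802))
  m=2: (0.014798, -0.023594) × (-0.224486, -0.177193) = (-0.007503, 0.002674)  (running Σ = (0.180118, -0.038127))
  m=3: (-0.019129, 0.348248) × (-0.096668, -0.151316) = (0.054544, -0.030770)  (running Σ = (0.234662, -0.068897))
  m=4: (0.086700, 0.179285) × (0.107400, 0.449777) = (-0.071327, 0.058251)  (running Σ = (0.163335, -0.010646))
  m=5: (-0.192478, -0.135980) × (0.040452, -0.404378) = (-0.062773, 0.072333)  (running Σ = (0.100562, 0.061687))
  m=6: (-0.447625, -0.049324) × (-0.091626, 0.197798) = (0.050771, -0.084020)  (running Σ = (0.151332, -0.022333))
  m=7: (-0.315393, 0.131698) × (0.053515, -0.055421) = (-0.009579, 0.024527)  (running Σ = (0.141753, 0.002195))
  m=8: (-0.084345, 0.106478) × (-0.014709, 0.007449) = (0.000447, -0.002195)  (running Σ = (0.142201, -0.000000))
Accumulated sum (0.142201, -0.000000); after 4π/(2l+1) scaling, (0.105114, -0.000000) ⇒ P_8 = 0.105114

0.105114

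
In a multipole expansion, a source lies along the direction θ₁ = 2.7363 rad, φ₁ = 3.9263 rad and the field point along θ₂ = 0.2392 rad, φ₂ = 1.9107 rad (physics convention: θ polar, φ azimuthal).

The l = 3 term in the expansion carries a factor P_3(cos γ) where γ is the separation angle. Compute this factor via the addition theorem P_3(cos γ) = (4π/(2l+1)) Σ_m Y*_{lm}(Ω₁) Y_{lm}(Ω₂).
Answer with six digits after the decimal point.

Expand P_3 via completeness: Σ_{m} conj(Y_{3,m}) at Ω₁ times Y_{3,m} at Ω₂ —
  [-3]  conj(Y_{3,-3})(Ω₁) = +0.018046-0.018121i ; Y_{3,-3}(Ω₂) = +0.004727+0.002905i ; Δ = +0.000138-0.000033i
  [-2]  conj(Y_{3,-2})(Ω₁) = -0.000202-0.146009i ; Y_{3,-2}(Ω₂) = -0.043344+0.035037i ; Δ = +0.005124+0.006322i
  [-1]  conj(Y_{3,-1})(Ω₁) = -0.290577-0.290176i ; Y_{3,-1}(Ω₂) = -0.094947-0.268494i ; Δ = -0.050321+0.105570i
  [+0]  conj(Y_{3,0})(Ω₁) = -0.419313-0.000000i ; Y_{3,0}(Ω₂) = +0.623346+0.000000i ; Δ = -0.261377-0.000000i
  [+1]  conj(Y_{3,1})(Ω₁) = +0.290577-0.290176i ; Y_{3,1}(Ω₂) = +0.094947-0.268494i ; Δ = -0.050321-0.105570i
  [+2]  conj(Y_{3,2})(Ω₁) = -0.000202+0.146009i ; Y_{3,2}(Ω₂) = -0.043344-0.035037i ; Δ = +0.005124-0.006322i
  [+3]  conj(Y_{3,3})(Ω₁) = -0.018046-0.018121i ; Y_{3,3}(Ω₂) = -0.004727+0.002905i ; Δ = +0.000138+0.000033i
Σ over m = -0.351494-0.000000i; ×(4π/7) → -0.631001-0.000000i. Real part: -0.631001

-0.631001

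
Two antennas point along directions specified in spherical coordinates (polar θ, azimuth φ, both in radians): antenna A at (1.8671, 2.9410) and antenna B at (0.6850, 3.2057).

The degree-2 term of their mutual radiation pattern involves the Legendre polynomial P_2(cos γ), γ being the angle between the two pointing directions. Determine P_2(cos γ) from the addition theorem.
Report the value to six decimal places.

-0.307854

Term-by-term m-sum for l=2 (normalisation 4π/5 = 2.513274):
  term(m=-2) = 0.04715 - 0.02759j   from Y*(Ω₁)=0.32529 - 0.13798j, Y(Ω₂)=0.15335 - 0.01977j
  term(m=-1) = -0.07882 + 0.02136j   from Y*(Ω₁)=0.21142 - 0.04299j, Y(Ω₂)=-0.37774 + 0.02425j
  term(m=+0) = -0.05916 + 0.00000j   from Y*(Ω₁)=-0.23472 + 0.00000j, Y(Ω₂)=0.25205 + 0.00000j
  term(m=+1) = -0.07882 - 0.02136j   from Y*(Ω₁)=-0.21142 - 0.04299j, Y(Ω₂)=0.37774 + 0.02425j
  term(m=+2) = 0.04715 + 0.02759j   from Y*(Ω₁)=0.32529 + 0.13798j, Y(Ω₂)=0.15335 + 0.01977j
Σ over m = -0.12249 + 0.00000j; ×(4π/5) → -0.30785 + 0.00000j. Real part: -0.307854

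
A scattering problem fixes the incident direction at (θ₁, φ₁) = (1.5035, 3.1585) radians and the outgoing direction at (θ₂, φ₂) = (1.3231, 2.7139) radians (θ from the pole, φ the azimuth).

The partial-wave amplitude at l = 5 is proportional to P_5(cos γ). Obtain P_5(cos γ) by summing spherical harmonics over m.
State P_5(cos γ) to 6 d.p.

-0.103812

Addition theorem: P_5(cos γ) = (4π/11) Σ_m Y*_{lm}(Ω₁) Y_{lm}(Ω₂), m = −5…5:
  [-5]  conj(Y_{5,-5})(Ω₁) = (-0.457264, -0.038748) ; Y_{5,-5}(Ω₂) = (0.213722, -0.335154) ; Δ = (-0.110714, 0.144973)
  [-4]  conj(Y_{5,-4})(Ω₁) = (0.097583, 0.006610) ; Y_{5,-4}(Ω₂) = (-0.044350, 0.314773) ; Δ = (-0.006408, 0.030423)
  [-3]  conj(Y_{5,-3})(Ω₁) = (0.329192, 0.016712) ; Y_{5,-3}(Ω₂) = (0.041059, 0.138747) ; Δ = (0.011198, 0.046361)
  [-2]  conj(Y_{5,-2})(Ω₁) = (-0.111847, -0.003784) ; Y_{5,-2}(Ω₂) = (-0.209969, -0.241626) ; Δ = (0.022570, 0.027820)
  [-1]  conj(Y_{5,-1})(Ω₁) = (-0.299421, -0.005063) ; Y_{5,-1}(Ω₂) = (-0.066213, -0.030182) ; Δ = (0.019673, 0.009372)
  [+0]  conj(Y_{5,0})(Ω₁) = (0.115487, -0.000000) ; Y_{5,0}(Ω₂) = (0.315975, 0.000000) ; Δ = (0.036491, 0.000000)
  [+1]  conj(Y_{5,1})(Ω₁) = (0.299421, -0.005063) ; Y_{5,1}(Ω₂) = (0.066213, -0.030182) ; Δ = (0.019673, -0.009372)
  [+2]  conj(Y_{5,2})(Ω₁) = (-0.111847, 0.003784) ; Y_{5,2}(Ω₂) = (-0.209969, 0.241626) ; Δ = (0.022570, -0.027820)
  [+3]  conj(Y_{5,3})(Ω₁) = (-0.329192, 0.016712) ; Y_{5,3}(Ω₂) = (-0.041059, 0.138747) ; Δ = (0.011198, -0.046361)
  [+4]  conj(Y_{5,4})(Ω₁) = (0.097583, -0.006610) ; Y_{5,4}(Ω₂) = (-0.044350, -0.314773) ; Δ = (-0.006408, -0.030423)
  [+5]  conj(Y_{5,5})(Ω₁) = (0.457264, -0.038748) ; Y_{5,5}(Ω₂) = (-0.213722, -0.335154) ; Δ = (-0.110714, -0.144973)
Accumulated sum (-0.090872, 0.000000); after 4π/(2l+1) scaling, (-0.103812, 0.000000) ⇒ P_5 = -0.103812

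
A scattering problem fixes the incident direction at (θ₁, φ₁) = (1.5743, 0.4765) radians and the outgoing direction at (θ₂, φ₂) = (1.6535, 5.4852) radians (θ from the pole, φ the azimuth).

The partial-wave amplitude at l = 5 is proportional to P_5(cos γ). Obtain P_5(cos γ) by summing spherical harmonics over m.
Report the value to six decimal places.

Addition theorem: P_5(cos γ) = (4π/11) Σ_m Y*_{lm}(Ω₁) Y_{lm}(Ω₂), m = −5…5:
  [-5]  conj(Y_{5,-5})(Ω₁) = (-0.336699, 0.319435) ; Y_{5,-5}(Ω₂) = (-0.301691, -0.342273) ; Δ = (0.210913, 0.018872)
  [-4]  conj(Y_{5,-4})(Ω₁) = (0.001692, -0.004856) ; Y_{5,-4}(Ω₂) = (0.119446, 0.006019) ; Δ = (0.000231, -0.000570)
  [-3]  conj(Y_{5,-3})(Ω₁) = (-0.048712, -0.342452) ; Y_{5,-3}(Ω₂) = (0.235666, -0.218507) ; Δ = (-0.086308, -0.070060)
  [-2]  conj(Y_{5,-2})(Ω₁) = (0.003439, 0.004840) ; Y_{5,-2}(Ω₂) = (-0.003428, 0.136159) ; Δ = (-0.000671, 0.000452)
  [-1]  conj(Y_{5,-1})(Ω₁) = (0.284553, 0.146878) ; Y_{5,-1}(Ω₂) = (0.201768, 0.206913) ; Δ = (0.027023, 0.088513)
  [+0]  conj(Y_{5,0})(Ω₁) = (-0.006146, -0.000000) ; Y_{5,0}(Ω₂) = (-0.140331, 0.000000) ; Δ = (0.000862, 0.000000)
  [+1]  conj(Y_{5,1})(Ω₁) = (-0.284553, 0.146878) ; Y_{5,1}(Ω₂) = (-0.201768, 0.206913) ; Δ = (0.027023, -0.088513)
  [+2]  conj(Y_{5,2})(Ω₁) = (0.003439, -0.004840) ; Y_{5,2}(Ω₂) = (-0.003428, -0.136159) ; Δ = (-0.000671, -0.000452)
  [+3]  conj(Y_{5,3})(Ω₁) = (0.048712, -0.342452) ; Y_{5,3}(Ω₂) = (-0.235666, -0.218507) ; Δ = (-0.086308, 0.070060)
  [+4]  conj(Y_{5,4})(Ω₁) = (0.001692, 0.004856) ; Y_{5,4}(Ω₂) = (0.119446, -0.006019) ; Δ = (0.000231, 0.000570)
  [+5]  conj(Y_{5,5})(Ω₁) = (0.336699, 0.319435) ; Y_{5,5}(Ω₂) = (0.301691, -0.342273) ; Δ = (0.210913, -0.018872)
Accumulated sum (0.303239, 0.000000); after 4π/(2l+1) scaling, (0.346420, 0.000000) ⇒ P_5 = 0.346420

0.346420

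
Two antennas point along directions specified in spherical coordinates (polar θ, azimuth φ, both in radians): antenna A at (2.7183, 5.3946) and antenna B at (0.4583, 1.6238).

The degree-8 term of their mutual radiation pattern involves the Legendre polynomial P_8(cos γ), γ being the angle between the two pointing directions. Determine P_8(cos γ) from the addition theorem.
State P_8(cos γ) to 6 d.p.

Expand P_8 via completeness: Σ_{m} conj(Y_{8,m}) at Ω₁ times Y_{8,m} at Ω₂ —
  [-8]  conj(Y_{8,-8})(Ω₁) = (0.000283, -0.000307) ; Y_{8,-8}(Ω₂) = (0.000690, -0.000311) ; Δ = (0.000000, -0.000000)
  [-7]  conj(Y_{8,-7})(Ω₁) = (-0.003702, -0.000234) ; Y_{8,-7}(Ω₂) = (0.002224, 0.005717) ; Δ = (-0.000007, -0.000022)
  [-6]  conj(Y_{8,-6})(Ω₁) = (0.012034, 0.016888) ; Y_{8,-6}(Ω₂) = (-0.029667, 0.009766) ; Δ = (-0.000522, -0.000383)
  [-5]  conj(Y_{8,-5})(Ω₁) = (0.021855, -0.079133) ; Y_{8,-5}(Ω₂) = (-0.029347, -0.108130) ; Δ = (-0.009198, -0.000041)
  [-4]  conj(Y_{8,-4})(Ω₁) = (-0.214401, 0.093887) ; Y_{8,-4}(Ω₂) = (0.280454, -0.060368) ; Δ = (-0.054462, 0.039274)
  [-3]  conj(Y_{8,-3})(Ω₁) = (0.409012, 0.210776) ; Y_{8,-3}(Ω₂) = (0.078581, 0.490014) ; Δ = (-0.071143, 0.216985)
  [-2]  conj(Y_{8,-2})(Ω₁) = (-0.108833, -0.519851) ; Y_{8,-2}(Ω₂) = (-0.466791, 0.049669) ; Δ = (0.076623, 0.237256)
  [-1]  conj(Y_{8,-1})(Ω₁) = (-0.073662, 0.090680) ; Y_{8,-1}(Ω₂) = (0.001429, 0.026927) ; Δ = (-0.002547, -0.001854)
  [+0]  conj(Y_{8,0})(Ω₁) = (-0.462572, -0.000000) ; Y_{8,0}(Ω₂) = (-0.475743, 0.000000) ; Δ = (0.220065, 0.000000)
  [+1]  conj(Y_{8,1})(Ω₁) = (0.073662, 0.090680) ; Y_{8,1}(Ω₂) = (-0.001429, 0.026927) ; Δ = (-0.002547, 0.001854)
  [+2]  conj(Y_{8,2})(Ω₁) = (-0.108833, 0.519851) ; Y_{8,2}(Ω₂) = (-0.466791, -0.049669) ; Δ = (0.076623, -0.237256)
  [+3]  conj(Y_{8,3})(Ω₁) = (-0.409012, 0.210776) ; Y_{8,3}(Ω₂) = (-0.078581, 0.490014) ; Δ = (-0.071143, -0.216985)
  [+4]  conj(Y_{8,4})(Ω₁) = (-0.214401, -0.093887) ; Y_{8,4}(Ω₂) = (0.280454, 0.060368) ; Δ = (-0.054462, -0.039274)
  [+5]  conj(Y_{8,5})(Ω₁) = (-0.021855, -0.079133) ; Y_{8,5}(Ω₂) = (0.029347, -0.108130) ; Δ = (-0.009198, 0.000041)
  [+6]  conj(Y_{8,6})(Ω₁) = (0.012034, -0.016888) ; Y_{8,6}(Ω₂) = (-0.029667, -0.009766) ; Δ = (-0.000522, 0.000383)
  [+7]  conj(Y_{8,7})(Ω₁) = (0.003702, -0.000234) ; Y_{8,7}(Ω₂) = (-0.002224, 0.005717) ; Δ = (-0.000007, 0.000022)
  [+8]  conj(Y_{8,8})(Ω₁) = (0.000283, 0.000307) ; Y_{8,8}(Ω₂) = (0.000690, 0.000311) ; Δ = (0.000000, 0.000000)
Σ over m = (0.097555, 0.000000); ×(4π/17) → (0.072112, 0.000000). Real part: 0.072112

0.072112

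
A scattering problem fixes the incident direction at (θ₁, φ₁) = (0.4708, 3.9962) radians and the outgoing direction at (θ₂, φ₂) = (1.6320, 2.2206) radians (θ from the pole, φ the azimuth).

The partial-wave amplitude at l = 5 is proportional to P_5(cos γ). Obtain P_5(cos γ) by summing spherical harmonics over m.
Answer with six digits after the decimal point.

-0.247825

Summing Y*_{l m}(θ₁,φ₁)·Y_{l m}(θ₂,φ₂) over m ∈ [−5, 5]; prefactor 4π/(2·5+1) = 1.142397:
  term(m=-5) = -0.00350 + 0.00213j   from Y*(Ω₁)=0.00379 + 0.00807j, Y(Ω₂)=0.04930 + 0.45715j
  term(m=-4) = -0.00337 - 0.00360j   from Y*(Ω₁)=-0.05327 - 0.01513j, Y(Ω₂)=0.07632 + 0.04599j
  term(m=-3) = -0.03804 + 0.05392j   from Y*(Ω₁)=0.16628 - 0.10842j, Y(Ω₂)=-0.30888 + 0.12287j
  term(m=-2) = -0.04025 - 0.01748j   from Y*(Ω₁)=-0.05929 + 0.42560j, Y(Ω₂)=-0.02735 + 0.09838j
  term(m=-1) = -0.02801 + 0.13483j   from Y*(Ω₁)=-0.29834 - 0.34278j, Y(Ω₂)=-0.18334 - 0.24127j
  term(m=+0) = 0.00940 + 0.00000j   from Y*(Ω₁)=-0.08912 + 0.00000j, Y(Ω₂)=-0.10543 + 0.00000j
  term(m=+1) = -0.02801 - 0.13483j   from Y*(Ω₁)=0.29834 - 0.34278j, Y(Ω₂)=0.18334 - 0.24127j
  term(m=+2) = -0.04025 + 0.01748j   from Y*(Ω₁)=-0.05929 - 0.42560j, Y(Ω₂)=-0.02735 - 0.09838j
  term(m=+3) = -0.03804 - 0.05392j   from Y*(Ω₁)=-0.16628 - 0.10842j, Y(Ω₂)=0.30888 + 0.12287j
  term(m=+4) = -0.00337 + 0.00360j   from Y*(Ω₁)=-0.05327 + 0.01513j, Y(Ω₂)=0.07632 - 0.04599j
  term(m=+5) = -0.00350 - 0.00213j   from Y*(Ω₁)=-0.00379 + 0.00807j, Y(Ω₂)=-0.04930 + 0.45715j
Accumulated sum -0.21693 - 0.00000j; after 4π/(2l+1) scaling, -0.24783 - 0.00000j ⇒ P_5 = -0.247825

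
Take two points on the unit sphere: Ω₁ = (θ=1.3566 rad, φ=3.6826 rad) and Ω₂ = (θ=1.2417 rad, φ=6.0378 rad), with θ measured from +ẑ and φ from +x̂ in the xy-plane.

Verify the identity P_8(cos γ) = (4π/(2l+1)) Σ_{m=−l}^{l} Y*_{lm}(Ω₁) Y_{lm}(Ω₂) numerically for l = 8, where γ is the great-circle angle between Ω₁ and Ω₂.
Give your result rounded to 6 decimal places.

Addition theorem: P_8(cos γ) = (4π/17) Σ_m Y*_{lm}(Ω₁) Y_{lm}(Ω₂), m = −8…8:
  m=-8: Y*=-0.16062 - 0.39715j  Y=-0.12675 + 0.30635j  product 0.14202 + 0.00113j
  m=-7: Y*=0.29777 + 0.22424j  Y=-0.06629 + 0.44802j  product -0.12020 + 0.11854j
  m=-6: Y*=0.10502 + 0.01101j  Y=0.01507 + 0.15248j  product -0.00010 + 0.01618j
  m=-5: Y*=-0.32404 + 0.15119j  Y=-0.09638 - 0.26914j  product 0.07192 + 0.07264j
  m=-4: Y*=0.00725 - 0.01075j  Y=-0.15177 - 0.22704j  product -0.00354 - 0.00001j
  m=-3: Y*=0.01723 - 0.32952j  Y=0.12584 + 0.11402j  product 0.03974 - 0.03950j
  m=-2: Y*=0.03070 + 0.05772j  Y=0.26743 + 0.14291j  product -0.00004 + 0.01982j
  m=-1: Y*=0.26882 + 0.16151j  Y=-0.11192 - 0.02803j  product -0.02556 - 0.02561j
  m=+0: Y*=-0.08054 + 0.00000j  Y=-0.30826 + 0.00000j  product 0.02483 + 0.00000j
  m=+1: Y*=-0.26882 + 0.16151j  Y=0.11192 - 0.02803j  product -0.02556 + 0.02561j
  m=+2: Y*=0.03070 - 0.05772j  Y=0.26743 - 0.14291j  product -0.00004 - 0.01982j
  m=+3: Y*=-0.01723 - 0.32952j  Y=-0.12584 + 0.11402j  product 0.03974 + 0.03950j
  m=+4: Y*=0.00725 + 0.01075j  Y=-0.15177 + 0.22704j  product -0.00354 + 0.00001j
  m=+5: Y*=0.32404 + 0.15119j  Y=0.09638 - 0.26914j  product 0.07192 - 0.07264j
  m=+6: Y*=0.10502 - 0.01101j  Y=0.01507 - 0.15248j  product -0.00010 - 0.01618j
  m=+7: Y*=-0.29777 + 0.22424j  Y=0.06629 + 0.44802j  product -0.12020 - 0.11854j
  m=+8: Y*=-0.16062 + 0.39715j  Y=-0.12675 - 0.30635j  product 0.14202 - 0.00113j
Σ over m = 0.23331 - 0.00000j; ×(4π/17) → 0.17246 - 0.00000j. Real part: 0.172464

0.172464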